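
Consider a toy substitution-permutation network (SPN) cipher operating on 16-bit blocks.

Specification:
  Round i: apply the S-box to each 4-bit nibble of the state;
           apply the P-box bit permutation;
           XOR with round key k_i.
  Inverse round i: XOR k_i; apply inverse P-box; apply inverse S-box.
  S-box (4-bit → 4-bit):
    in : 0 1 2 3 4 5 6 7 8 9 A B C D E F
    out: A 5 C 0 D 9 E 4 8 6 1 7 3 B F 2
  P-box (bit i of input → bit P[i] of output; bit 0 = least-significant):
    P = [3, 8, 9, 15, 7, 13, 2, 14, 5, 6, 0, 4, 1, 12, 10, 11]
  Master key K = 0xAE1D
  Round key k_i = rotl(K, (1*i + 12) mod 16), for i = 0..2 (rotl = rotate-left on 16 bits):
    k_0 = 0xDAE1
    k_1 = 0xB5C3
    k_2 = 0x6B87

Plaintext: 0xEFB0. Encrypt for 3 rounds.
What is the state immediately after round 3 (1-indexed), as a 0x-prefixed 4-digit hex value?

s_0 = plaintext = 0xEFB0
s_1 = Round(s_0, k_0) = 0x6727
s_2 = Round(s_1, k_1) = 0xEBC6
s_3 = Round(s_2, k_2) = 0xD464

0xD464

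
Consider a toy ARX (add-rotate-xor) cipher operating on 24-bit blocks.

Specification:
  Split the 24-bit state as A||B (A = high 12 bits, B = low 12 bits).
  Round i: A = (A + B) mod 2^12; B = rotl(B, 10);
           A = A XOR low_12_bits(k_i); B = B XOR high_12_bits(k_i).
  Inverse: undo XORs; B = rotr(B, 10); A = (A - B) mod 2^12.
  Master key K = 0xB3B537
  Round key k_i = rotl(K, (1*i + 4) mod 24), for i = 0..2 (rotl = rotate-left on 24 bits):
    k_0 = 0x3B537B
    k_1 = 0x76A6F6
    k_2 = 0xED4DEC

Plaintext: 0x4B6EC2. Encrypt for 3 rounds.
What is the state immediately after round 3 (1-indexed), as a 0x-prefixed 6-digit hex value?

s_0 = plaintext = 0x4B6EC2
s_1 = Round(s_0, k_0) = 0x003805
s_2 = Round(s_1, k_1) = 0xEFE16B
s_3 = Round(s_2, k_2) = 0xD8528E

0xD8528E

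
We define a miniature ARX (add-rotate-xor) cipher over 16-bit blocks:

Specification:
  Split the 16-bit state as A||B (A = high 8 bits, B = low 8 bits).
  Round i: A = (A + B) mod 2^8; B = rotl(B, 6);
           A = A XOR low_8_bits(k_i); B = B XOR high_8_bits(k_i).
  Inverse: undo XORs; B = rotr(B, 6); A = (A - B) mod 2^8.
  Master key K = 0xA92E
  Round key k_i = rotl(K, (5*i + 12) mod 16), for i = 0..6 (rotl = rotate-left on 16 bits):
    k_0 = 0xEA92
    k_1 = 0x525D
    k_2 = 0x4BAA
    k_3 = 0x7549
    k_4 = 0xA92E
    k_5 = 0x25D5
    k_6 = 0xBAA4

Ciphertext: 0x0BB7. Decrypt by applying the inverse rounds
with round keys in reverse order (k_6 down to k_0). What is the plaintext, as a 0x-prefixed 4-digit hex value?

s_0 = ciphertext = 0x0BB7
s_1 = InvRound(s_0, k_6) = 0x7B34
s_2 = InvRound(s_1, k_5) = 0x6A44
s_3 = InvRound(s_2, k_4) = 0x8DB7
s_4 = InvRound(s_3, k_3) = 0xB90B
s_5 = InvRound(s_4, k_2) = 0x1201
s_6 = InvRound(s_5, k_1) = 0x024D
s_7 = InvRound(s_6, k_0) = 0xF29E

0xF29E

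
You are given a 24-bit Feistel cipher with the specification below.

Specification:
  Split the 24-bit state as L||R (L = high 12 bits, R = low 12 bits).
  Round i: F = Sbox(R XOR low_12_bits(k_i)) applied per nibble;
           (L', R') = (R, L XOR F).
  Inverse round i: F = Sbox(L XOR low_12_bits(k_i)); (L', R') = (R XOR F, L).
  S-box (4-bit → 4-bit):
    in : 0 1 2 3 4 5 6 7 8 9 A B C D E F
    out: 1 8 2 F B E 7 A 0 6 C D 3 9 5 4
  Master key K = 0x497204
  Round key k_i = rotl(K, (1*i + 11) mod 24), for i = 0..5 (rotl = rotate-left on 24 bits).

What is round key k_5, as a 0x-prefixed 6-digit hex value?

K = 0x497204
k_0 = rotl(K, (1*0+11) mod 24) = rotl(K, 11) = 0x90224B
k_1 = rotl(K, (1*1+11) mod 24) = rotl(K, 12) = 0x204497
k_2 = rotl(K, (1*2+11) mod 24) = rotl(K, 13) = 0x40892E
k_3 = rotl(K, (1*3+11) mod 24) = rotl(K, 14) = 0x81125C
k_4 = rotl(K, (1*4+11) mod 24) = rotl(K, 15) = 0x0224B9
k_5 = rotl(K, (1*5+11) mod 24) = rotl(K, 16) = 0x044972

0x044972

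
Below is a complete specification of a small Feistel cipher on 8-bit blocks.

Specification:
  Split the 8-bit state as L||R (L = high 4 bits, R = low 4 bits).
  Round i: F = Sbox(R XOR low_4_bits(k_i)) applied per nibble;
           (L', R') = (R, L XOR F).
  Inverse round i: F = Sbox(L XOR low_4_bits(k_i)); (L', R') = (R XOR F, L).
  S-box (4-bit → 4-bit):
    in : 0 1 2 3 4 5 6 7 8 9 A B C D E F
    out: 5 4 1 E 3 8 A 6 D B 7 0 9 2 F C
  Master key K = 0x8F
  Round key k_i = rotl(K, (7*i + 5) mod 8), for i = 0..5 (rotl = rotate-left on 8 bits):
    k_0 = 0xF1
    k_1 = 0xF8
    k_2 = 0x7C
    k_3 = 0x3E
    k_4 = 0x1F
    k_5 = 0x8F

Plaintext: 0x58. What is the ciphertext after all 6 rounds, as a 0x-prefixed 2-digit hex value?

s_0 = plaintext = 0x58
s_1 = Round(s_0, k_0) = 0x8E
s_2 = Round(s_1, k_1) = 0xE2
s_3 = Round(s_2, k_2) = 0x21
s_4 = Round(s_3, k_3) = 0x1E
s_5 = Round(s_4, k_4) = 0xE5
s_6 = Round(s_5, k_5) = 0x59

0x59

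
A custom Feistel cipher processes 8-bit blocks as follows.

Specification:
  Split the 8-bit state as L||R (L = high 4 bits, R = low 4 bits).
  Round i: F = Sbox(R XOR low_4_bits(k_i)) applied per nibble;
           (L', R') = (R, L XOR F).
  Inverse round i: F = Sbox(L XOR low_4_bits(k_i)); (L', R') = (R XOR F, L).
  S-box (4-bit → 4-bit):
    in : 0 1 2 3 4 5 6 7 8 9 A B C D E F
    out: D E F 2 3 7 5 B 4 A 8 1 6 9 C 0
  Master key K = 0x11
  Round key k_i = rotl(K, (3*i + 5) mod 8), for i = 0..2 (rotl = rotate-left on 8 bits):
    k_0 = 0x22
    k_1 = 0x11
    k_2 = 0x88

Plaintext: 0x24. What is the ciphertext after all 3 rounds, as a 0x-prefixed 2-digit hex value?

0x1D

s_0 = plaintext = 0x24
s_1 = Round(s_0, k_0) = 0x47
s_2 = Round(s_1, k_1) = 0x71
s_3 = Round(s_2, k_2) = 0x1D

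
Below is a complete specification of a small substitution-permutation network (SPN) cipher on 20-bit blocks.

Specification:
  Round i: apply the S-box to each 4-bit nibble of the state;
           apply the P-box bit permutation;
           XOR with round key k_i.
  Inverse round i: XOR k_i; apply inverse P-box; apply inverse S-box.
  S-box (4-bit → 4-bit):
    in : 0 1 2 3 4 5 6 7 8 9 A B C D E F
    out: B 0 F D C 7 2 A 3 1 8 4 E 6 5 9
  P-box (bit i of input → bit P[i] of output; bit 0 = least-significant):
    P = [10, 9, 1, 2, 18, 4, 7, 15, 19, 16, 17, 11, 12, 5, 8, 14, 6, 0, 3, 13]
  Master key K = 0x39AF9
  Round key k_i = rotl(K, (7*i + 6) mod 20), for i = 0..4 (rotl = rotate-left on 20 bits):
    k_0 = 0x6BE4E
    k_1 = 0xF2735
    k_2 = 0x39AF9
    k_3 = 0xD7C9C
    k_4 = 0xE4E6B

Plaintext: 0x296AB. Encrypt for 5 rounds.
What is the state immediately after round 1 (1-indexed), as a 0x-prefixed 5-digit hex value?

0x70E05

s_0 = plaintext = 0x296AB
s_1 = Round(s_0, k_0) = 0x70E05
s_2 = Round(s_1, k_1) = 0x1D106
s_3 = Round(s_2, k_2) = 0x719C9
s_4 = Round(s_3, k_3) = 0x5D80D
s_5 = Round(s_4, k_4) = 0x3CD10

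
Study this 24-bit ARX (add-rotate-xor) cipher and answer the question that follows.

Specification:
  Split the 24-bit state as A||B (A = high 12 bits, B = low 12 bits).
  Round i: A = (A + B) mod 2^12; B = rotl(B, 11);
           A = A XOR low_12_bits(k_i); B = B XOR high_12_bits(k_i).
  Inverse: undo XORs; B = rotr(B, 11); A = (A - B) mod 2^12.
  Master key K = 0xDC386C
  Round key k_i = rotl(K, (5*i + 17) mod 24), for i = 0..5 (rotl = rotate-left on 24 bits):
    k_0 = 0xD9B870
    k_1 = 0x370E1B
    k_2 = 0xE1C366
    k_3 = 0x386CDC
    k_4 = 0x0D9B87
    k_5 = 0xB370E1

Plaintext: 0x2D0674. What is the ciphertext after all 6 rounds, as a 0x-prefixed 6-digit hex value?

0xD892BB

s_0 = plaintext = 0x2D0674
s_1 = Round(s_0, k_0) = 0x134EA1
s_2 = Round(s_1, k_1) = 0x1CEC20
s_3 = Round(s_2, k_2) = 0xE8880C
s_4 = Round(s_3, k_3) = 0xA48780
s_5 = Round(s_4, k_4) = 0xA4F319
s_6 = Round(s_5, k_5) = 0xD892BB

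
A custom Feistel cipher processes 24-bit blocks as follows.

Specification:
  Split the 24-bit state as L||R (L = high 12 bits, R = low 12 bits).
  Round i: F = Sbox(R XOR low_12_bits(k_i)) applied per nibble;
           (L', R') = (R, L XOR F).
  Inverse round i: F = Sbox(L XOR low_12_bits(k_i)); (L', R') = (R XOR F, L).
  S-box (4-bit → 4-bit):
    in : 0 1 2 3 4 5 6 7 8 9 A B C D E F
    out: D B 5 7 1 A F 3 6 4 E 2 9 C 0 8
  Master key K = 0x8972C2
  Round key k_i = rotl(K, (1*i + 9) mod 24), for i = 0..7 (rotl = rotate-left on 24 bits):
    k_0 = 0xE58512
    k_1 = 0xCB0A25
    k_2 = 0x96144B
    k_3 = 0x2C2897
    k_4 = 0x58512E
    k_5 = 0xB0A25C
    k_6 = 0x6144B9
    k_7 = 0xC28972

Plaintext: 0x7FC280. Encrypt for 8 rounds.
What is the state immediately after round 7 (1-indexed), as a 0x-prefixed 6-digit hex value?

0x30597F

s_0 = plaintext = 0x7FC280
s_1 = Round(s_0, k_0) = 0x2804B9
s_2 = Round(s_1, k_1) = 0x4B92C9
s_3 = Round(s_2, k_2) = 0x2C9BDC
s_4 = Round(s_3, k_3) = 0xBDC5DB
s_5 = Round(s_4, k_4) = 0x5DBA56
s_6 = Round(s_5, k_5) = 0xA56305
s_7 = Round(s_6, k_6) = 0x30597F
s_8 = Round(s_7, k_7) = 0x97FED9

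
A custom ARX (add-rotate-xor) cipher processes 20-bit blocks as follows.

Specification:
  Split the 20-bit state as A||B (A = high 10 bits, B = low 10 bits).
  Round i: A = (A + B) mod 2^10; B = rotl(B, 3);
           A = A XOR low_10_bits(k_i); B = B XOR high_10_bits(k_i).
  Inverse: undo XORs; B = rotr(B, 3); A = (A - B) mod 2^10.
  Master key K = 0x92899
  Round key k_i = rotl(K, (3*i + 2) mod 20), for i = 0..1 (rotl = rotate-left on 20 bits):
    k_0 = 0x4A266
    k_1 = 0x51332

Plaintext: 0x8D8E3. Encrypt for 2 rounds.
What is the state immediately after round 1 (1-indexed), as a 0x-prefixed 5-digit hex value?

s_0 = plaintext = 0x8D8E3
s_1 = Round(s_0, k_0) = 0x5FE31
s_2 = Round(s_1, k_1) = 0x208C8

0x5FE31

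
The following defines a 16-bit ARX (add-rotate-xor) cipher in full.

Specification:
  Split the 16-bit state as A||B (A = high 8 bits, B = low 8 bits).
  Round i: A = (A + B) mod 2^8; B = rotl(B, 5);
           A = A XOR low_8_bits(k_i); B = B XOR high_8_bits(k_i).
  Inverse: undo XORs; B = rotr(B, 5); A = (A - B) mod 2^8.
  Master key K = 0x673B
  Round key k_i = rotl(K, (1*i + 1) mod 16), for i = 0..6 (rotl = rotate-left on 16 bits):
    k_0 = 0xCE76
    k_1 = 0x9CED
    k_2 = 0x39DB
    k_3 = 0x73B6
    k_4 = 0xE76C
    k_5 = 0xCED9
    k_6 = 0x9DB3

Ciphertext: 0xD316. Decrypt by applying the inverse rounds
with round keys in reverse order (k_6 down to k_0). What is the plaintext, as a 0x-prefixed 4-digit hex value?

0x80AD

s_0 = ciphertext = 0xD316
s_1 = InvRound(s_0, k_6) = 0x045C
s_2 = InvRound(s_1, k_5) = 0x4994
s_3 = InvRound(s_2, k_4) = 0x8A9B
s_4 = InvRound(s_3, k_3) = 0xF547
s_5 = InvRound(s_4, k_2) = 0x3BF3
s_6 = InvRound(s_5, k_1) = 0x5B7B
s_7 = InvRound(s_6, k_0) = 0x80AD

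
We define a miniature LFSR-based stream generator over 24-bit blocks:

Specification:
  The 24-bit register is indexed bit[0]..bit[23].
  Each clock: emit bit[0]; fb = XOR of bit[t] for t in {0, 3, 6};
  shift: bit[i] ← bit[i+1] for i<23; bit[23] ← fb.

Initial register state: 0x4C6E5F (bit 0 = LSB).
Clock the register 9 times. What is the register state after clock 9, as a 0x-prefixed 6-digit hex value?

0x16A637

reg_0 = 0x4C6E5F
clock 1: out=1, reg = 0xA6372F
clock 2: out=1, reg = 0x531B97
clock 3: out=1, reg = 0xA98DCB
clock 4: out=1, reg = 0xD4C6E5
clock 5: out=1, reg = 0x6A6372
clock 6: out=0, reg = 0xB531B9
clock 7: out=1, reg = 0x5A98DC
clock 8: out=0, reg = 0x2D4C6E
clock 9: out=0, reg = 0x16A637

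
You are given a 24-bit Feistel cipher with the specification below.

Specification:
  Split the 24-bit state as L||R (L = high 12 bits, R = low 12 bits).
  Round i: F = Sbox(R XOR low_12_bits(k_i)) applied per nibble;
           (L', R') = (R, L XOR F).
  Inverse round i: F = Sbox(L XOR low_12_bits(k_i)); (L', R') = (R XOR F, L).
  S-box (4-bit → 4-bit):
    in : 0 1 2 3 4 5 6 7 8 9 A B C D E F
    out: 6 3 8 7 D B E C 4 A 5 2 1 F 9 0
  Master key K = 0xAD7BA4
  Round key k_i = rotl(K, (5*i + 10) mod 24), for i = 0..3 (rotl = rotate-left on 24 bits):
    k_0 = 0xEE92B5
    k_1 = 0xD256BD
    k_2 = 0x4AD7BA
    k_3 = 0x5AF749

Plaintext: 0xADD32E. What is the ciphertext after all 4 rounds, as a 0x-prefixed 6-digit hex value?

0x43E4FA

s_0 = plaintext = 0xADD32E
s_1 = Round(s_0, k_0) = 0x32E97F
s_2 = Round(s_1, k_1) = 0x97F336
s_3 = Round(s_2, k_2) = 0x33643E
s_4 = Round(s_3, k_3) = 0x43E4FA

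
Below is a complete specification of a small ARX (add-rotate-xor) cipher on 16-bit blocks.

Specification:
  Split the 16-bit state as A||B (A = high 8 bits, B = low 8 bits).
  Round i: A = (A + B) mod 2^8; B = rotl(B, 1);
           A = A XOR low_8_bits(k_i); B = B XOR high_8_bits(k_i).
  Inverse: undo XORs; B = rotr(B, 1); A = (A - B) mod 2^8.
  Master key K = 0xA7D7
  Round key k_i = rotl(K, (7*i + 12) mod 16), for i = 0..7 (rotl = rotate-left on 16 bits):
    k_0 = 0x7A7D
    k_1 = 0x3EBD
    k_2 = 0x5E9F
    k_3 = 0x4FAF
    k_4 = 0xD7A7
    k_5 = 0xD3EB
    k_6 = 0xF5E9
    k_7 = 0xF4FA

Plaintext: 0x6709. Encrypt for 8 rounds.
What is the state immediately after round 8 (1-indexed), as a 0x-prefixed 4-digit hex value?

s_0 = plaintext = 0x6709
s_1 = Round(s_0, k_0) = 0x0D68
s_2 = Round(s_1, k_1) = 0xC8EE
s_3 = Round(s_2, k_2) = 0x2983
s_4 = Round(s_3, k_3) = 0x0348
s_5 = Round(s_4, k_4) = 0xEC47
s_6 = Round(s_5, k_5) = 0xD85D
s_7 = Round(s_6, k_6) = 0xDC4F
s_8 = Round(s_7, k_7) = 0xD16A

0xD16A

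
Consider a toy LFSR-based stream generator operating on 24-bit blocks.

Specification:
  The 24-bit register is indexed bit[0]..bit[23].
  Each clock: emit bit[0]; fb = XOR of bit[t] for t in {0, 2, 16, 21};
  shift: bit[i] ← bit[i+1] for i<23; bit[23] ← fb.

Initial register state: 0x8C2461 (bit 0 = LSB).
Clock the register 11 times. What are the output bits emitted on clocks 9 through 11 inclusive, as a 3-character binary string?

001

reg_0 = 0x8C2461
clock 1: out=1, reg = 0xC61230
clock 2: out=0, reg = 0x630918
clock 3: out=0, reg = 0x31848C
clock 4: out=0, reg = 0x98C246
clock 5: out=0, reg = 0xCC6123
clock 6: out=1, reg = 0xE63091
clock 7: out=1, reg = 0x731848
clock 8: out=0, reg = 0x398C24
clock 9: out=0, reg = 0x9CC612
clock 10: out=0, reg = 0x4E6309
clock 11: out=1, reg = 0xA73184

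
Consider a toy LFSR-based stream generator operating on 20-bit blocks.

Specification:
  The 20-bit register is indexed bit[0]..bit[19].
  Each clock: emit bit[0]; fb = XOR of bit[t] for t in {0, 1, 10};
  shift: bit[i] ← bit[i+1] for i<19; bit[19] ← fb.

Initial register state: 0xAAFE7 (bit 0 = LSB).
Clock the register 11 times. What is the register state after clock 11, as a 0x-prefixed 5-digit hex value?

reg_0 = 0xAAFE7
clock 1: out=1, reg = 0xD57F3
clock 2: out=1, reg = 0xEABF9
clock 3: out=1, reg = 0xF55FC
clock 4: out=0, reg = 0xFAAFE
clock 5: out=0, reg = 0xFD57F
clock 6: out=1, reg = 0xFEABF
clock 7: out=1, reg = 0x7F55F
clock 8: out=1, reg = 0xBFAAF
clock 9: out=1, reg = 0x5FD57
clock 10: out=1, reg = 0xAFEAB
clock 11: out=1, reg = 0xD7F55

0xD7F55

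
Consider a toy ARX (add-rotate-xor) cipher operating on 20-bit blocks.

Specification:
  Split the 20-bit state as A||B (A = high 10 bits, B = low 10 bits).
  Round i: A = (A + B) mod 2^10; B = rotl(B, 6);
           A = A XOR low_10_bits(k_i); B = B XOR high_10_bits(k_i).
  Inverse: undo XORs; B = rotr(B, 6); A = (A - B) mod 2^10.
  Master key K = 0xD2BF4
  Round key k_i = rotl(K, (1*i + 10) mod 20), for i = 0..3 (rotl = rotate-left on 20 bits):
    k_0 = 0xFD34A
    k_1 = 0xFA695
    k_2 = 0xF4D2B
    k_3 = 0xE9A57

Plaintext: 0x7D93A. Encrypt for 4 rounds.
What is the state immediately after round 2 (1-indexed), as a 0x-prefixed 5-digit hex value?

0xDD23F

s_0 = plaintext = 0x7D93A
s_1 = Round(s_0, k_0) = 0x1E967
s_2 = Round(s_1, k_1) = 0xDD23F
s_3 = Round(s_2, k_2) = 0x26030
s_4 = Round(s_3, k_3) = 0xA7FA5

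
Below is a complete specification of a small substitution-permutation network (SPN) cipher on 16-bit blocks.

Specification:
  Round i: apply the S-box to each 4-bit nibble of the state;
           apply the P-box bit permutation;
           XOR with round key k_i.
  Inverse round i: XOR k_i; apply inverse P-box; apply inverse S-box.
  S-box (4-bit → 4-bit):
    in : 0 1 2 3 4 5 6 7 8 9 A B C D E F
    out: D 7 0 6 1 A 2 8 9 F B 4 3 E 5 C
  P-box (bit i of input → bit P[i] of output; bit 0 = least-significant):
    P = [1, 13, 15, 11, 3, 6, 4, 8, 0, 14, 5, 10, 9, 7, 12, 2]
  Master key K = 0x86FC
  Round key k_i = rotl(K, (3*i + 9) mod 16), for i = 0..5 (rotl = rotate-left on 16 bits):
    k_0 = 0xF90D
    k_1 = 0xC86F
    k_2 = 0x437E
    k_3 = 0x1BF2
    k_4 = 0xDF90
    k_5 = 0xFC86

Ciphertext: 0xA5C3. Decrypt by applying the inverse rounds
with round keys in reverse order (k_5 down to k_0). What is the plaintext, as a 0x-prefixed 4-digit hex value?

0x6807

s_0 = ciphertext = 0xA5C3
s_1 = InvRound(s_0, k_5) = 0xFC57
s_2 = InvRound(s_1, k_4) = 0xA45C
s_3 = InvRound(s_2, k_3) = 0x9F89
s_4 = InvRound(s_3, k_2) = 0xD930
s_5 = InvRound(s_4, k_1) = 0xF494
s_6 = InvRound(s_5, k_0) = 0x6807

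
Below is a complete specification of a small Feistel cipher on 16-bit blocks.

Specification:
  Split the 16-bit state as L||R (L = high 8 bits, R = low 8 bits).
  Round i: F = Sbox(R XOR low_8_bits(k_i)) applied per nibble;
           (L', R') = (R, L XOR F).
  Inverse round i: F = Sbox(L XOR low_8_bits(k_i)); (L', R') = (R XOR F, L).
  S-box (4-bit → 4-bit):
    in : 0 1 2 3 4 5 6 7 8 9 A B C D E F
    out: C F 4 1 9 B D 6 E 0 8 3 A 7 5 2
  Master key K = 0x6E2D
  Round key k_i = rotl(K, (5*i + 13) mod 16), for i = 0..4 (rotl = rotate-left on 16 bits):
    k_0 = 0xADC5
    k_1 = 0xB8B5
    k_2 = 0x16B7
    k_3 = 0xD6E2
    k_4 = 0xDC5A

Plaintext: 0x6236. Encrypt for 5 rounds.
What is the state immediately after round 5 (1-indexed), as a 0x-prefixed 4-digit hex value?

s_0 = plaintext = 0x6236
s_1 = Round(s_0, k_0) = 0x3643
s_2 = Round(s_1, k_1) = 0x431B
s_3 = Round(s_2, k_2) = 0x1BC9
s_4 = Round(s_3, k_3) = 0xC958
s_5 = Round(s_4, k_4) = 0x580D

0x580D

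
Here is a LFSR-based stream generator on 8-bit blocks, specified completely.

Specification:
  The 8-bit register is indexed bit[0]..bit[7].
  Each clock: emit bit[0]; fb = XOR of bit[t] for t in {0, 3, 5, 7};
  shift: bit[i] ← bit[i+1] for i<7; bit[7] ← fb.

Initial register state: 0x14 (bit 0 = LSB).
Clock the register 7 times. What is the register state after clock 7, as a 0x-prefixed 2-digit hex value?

0x84

reg_0 = 0x14
clock 1: out=0, reg = 0x0A
clock 2: out=0, reg = 0x85
clock 3: out=1, reg = 0x42
clock 4: out=0, reg = 0x21
clock 5: out=1, reg = 0x10
clock 6: out=0, reg = 0x08
clock 7: out=0, reg = 0x84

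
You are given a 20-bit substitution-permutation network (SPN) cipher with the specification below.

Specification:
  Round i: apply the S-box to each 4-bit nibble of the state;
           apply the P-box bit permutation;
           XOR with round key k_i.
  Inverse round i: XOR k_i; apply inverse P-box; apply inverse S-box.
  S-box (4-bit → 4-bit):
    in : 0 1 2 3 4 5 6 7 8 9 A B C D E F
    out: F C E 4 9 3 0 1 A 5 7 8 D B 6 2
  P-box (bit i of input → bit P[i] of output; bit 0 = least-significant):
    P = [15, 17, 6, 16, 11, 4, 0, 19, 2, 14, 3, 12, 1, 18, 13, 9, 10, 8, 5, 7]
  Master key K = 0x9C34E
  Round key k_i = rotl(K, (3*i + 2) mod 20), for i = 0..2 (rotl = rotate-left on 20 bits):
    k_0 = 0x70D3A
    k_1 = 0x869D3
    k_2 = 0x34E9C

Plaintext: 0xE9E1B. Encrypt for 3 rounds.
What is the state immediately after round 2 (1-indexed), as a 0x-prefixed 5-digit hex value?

0x178BE

s_0 = plaintext = 0xE9E1B
s_1 = Round(s_0, k_0) = 0xE6C11
s_2 = Round(s_1, k_1) = 0x178BE
s_3 = Round(s_2, k_2) = 0x91E7E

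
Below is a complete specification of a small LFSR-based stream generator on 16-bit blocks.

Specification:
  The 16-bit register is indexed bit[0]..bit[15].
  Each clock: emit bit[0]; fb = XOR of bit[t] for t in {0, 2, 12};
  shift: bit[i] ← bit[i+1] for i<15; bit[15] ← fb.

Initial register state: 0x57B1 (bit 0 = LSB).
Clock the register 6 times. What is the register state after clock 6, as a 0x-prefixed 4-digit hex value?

0x615E

reg_0 = 0x57B1
clock 1: out=1, reg = 0x2BD8
clock 2: out=0, reg = 0x15EC
clock 3: out=0, reg = 0x0AF6
clock 4: out=0, reg = 0x857B
clock 5: out=1, reg = 0xC2BD
clock 6: out=1, reg = 0x615E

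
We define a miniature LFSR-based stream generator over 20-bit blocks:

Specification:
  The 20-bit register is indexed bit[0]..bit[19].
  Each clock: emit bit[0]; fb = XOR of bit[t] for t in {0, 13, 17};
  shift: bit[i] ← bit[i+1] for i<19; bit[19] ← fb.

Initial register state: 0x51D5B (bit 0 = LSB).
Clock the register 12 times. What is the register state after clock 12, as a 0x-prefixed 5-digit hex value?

reg_0 = 0x51D5B
clock 1: out=1, reg = 0xA8EAD
clock 2: out=1, reg = 0x54756
clock 3: out=0, reg = 0x2A3AB
clock 4: out=1, reg = 0x951D5
clock 5: out=1, reg = 0xCA8EA
clock 6: out=0, reg = 0xE5475
clock 7: out=1, reg = 0x72A3A
clock 8: out=0, reg = 0x3951D
clock 9: out=1, reg = 0x1CA8E
clock 10: out=0, reg = 0x0E547
clock 11: out=1, reg = 0x072A3
clock 12: out=1, reg = 0x03951

0x03951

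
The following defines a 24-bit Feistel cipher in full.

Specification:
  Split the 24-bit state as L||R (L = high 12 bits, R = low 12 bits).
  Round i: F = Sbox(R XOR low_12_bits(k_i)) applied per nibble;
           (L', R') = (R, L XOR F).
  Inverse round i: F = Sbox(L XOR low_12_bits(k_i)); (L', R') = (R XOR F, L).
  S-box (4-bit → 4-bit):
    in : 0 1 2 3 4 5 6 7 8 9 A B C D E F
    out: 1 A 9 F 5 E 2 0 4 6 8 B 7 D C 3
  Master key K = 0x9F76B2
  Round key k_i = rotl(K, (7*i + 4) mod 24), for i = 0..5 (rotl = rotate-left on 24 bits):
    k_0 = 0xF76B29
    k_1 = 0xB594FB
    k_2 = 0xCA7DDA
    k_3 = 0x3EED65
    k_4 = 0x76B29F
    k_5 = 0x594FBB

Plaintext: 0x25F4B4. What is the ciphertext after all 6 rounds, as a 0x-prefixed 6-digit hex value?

0x2BF0E8

s_0 = plaintext = 0x25F4B4
s_1 = Round(s_0, k_0) = 0x4B4132
s_2 = Round(s_1, k_1) = 0x132AC2
s_3 = Round(s_2, k_2) = 0xAC2196
s_4 = Round(s_3, k_3) = 0x196DFD
s_5 = Round(s_4, k_4) = 0xDFD2BF
s_6 = Round(s_5, k_5) = 0x2BF0E8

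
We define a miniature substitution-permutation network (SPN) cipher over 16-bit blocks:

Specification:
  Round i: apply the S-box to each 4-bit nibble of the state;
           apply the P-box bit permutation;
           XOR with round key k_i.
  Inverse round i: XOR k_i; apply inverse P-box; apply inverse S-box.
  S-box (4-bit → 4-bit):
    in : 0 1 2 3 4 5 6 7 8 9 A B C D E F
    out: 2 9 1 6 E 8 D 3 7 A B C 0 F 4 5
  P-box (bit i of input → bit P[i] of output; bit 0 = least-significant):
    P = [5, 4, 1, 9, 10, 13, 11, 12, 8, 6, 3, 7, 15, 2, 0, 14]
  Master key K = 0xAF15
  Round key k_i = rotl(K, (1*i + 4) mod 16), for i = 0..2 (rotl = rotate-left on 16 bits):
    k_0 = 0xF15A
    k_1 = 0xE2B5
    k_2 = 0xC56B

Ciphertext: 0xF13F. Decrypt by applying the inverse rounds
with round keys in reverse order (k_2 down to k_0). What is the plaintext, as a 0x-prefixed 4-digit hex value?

0xE783

s_0 = ciphertext = 0xF13F
s_1 = InvRound(s_0, k_2) = 0x00A0
s_2 = InvRound(s_1, k_1) = 0xDC09
s_3 = InvRound(s_2, k_0) = 0xE783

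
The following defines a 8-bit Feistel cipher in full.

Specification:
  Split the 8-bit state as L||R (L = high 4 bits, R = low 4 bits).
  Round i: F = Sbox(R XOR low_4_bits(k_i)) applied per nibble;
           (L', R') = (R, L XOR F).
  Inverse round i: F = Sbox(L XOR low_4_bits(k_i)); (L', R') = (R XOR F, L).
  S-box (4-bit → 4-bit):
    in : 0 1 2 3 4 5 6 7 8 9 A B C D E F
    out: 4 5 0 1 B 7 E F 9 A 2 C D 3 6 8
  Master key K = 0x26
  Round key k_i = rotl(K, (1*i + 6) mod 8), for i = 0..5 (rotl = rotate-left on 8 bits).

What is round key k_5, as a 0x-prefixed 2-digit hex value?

0x31

K = 0x26
k_0 = rotl(K, (1*0+6) mod 8) = rotl(K, 6) = 0x89
k_1 = rotl(K, (1*1+6) mod 8) = rotl(K, 7) = 0x13
k_2 = rotl(K, (1*2+6) mod 8) = rotl(K, 0) = 0x26
k_3 = rotl(K, (1*3+6) mod 8) = rotl(K, 1) = 0x4C
k_4 = rotl(K, (1*4+6) mod 8) = rotl(K, 2) = 0x98
k_5 = rotl(K, (1*5+6) mod 8) = rotl(K, 3) = 0x31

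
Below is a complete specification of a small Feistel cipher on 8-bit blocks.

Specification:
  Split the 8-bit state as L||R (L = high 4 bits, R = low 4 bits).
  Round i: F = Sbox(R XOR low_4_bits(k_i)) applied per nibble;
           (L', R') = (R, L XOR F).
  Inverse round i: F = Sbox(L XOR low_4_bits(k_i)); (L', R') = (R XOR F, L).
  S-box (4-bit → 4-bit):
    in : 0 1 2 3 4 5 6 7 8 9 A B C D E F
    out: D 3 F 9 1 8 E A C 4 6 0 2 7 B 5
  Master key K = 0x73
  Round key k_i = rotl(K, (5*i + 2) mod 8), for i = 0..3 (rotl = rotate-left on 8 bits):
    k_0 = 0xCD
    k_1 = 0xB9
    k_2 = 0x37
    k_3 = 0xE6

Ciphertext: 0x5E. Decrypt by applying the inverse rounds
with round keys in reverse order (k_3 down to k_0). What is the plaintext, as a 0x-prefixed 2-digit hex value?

0xC4

s_0 = ciphertext = 0x5E
s_1 = InvRound(s_0, k_3) = 0x75
s_2 = InvRound(s_1, k_2) = 0x87
s_3 = InvRound(s_2, k_1) = 0x48
s_4 = InvRound(s_3, k_0) = 0xC4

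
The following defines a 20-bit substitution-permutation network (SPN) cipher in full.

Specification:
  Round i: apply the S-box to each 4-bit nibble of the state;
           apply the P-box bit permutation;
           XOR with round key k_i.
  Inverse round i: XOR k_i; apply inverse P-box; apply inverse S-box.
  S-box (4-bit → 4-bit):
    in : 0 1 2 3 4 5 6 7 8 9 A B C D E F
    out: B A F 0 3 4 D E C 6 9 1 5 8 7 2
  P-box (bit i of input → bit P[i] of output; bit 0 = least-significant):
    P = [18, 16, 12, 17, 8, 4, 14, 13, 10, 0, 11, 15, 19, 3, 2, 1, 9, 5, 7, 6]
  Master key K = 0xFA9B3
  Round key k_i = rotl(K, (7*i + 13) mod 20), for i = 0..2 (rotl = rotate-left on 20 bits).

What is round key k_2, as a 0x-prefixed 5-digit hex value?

0x4D9FD

K = 0xFA9B3
k_0 = rotl(K, (7*0+13) mod 20) = rotl(K, 13) = 0x67F53
k_1 = rotl(K, (7*1+13) mod 20) = rotl(K, 0) = 0xFA9B3
k_2 = rotl(K, (7*2+13) mod 20) = rotl(K, 7) = 0x4D9FD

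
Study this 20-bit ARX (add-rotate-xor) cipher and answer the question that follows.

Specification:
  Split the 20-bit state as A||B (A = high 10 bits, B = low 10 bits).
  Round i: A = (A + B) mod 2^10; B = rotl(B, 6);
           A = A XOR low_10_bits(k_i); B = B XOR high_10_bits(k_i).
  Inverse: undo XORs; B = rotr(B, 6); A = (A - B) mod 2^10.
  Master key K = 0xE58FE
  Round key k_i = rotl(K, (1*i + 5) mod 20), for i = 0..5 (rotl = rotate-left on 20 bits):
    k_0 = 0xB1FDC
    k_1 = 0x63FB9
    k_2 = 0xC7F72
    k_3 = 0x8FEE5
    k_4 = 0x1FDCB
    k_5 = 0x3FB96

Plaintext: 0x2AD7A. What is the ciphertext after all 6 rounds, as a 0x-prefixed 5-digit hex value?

s_0 = plaintext = 0x2AD7A
s_1 = Round(s_0, k_0) = 0x7E450
s_2 = Round(s_1, k_1) = 0x7C18A
s_3 = Round(s_2, k_2) = 0x02187
s_4 = Round(s_3, k_3) = 0xDABE7
s_5 = Round(s_4, k_4) = 0xA6981
s_6 = Round(s_5, k_5) = 0xE34A6

0xE34A6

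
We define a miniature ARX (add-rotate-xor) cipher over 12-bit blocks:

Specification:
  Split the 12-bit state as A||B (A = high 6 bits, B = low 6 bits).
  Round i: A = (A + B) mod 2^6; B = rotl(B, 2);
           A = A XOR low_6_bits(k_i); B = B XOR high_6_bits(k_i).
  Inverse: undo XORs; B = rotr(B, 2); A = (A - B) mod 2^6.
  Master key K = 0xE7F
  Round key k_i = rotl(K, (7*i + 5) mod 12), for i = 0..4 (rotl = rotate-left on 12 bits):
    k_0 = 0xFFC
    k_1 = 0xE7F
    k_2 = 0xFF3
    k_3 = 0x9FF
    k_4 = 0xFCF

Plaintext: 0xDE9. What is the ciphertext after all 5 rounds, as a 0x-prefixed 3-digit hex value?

s_0 = plaintext = 0xDE9
s_1 = Round(s_0, k_0) = 0x719
s_2 = Round(s_1, k_1) = 0x29C
s_3 = Round(s_2, k_2) = 0x54E
s_4 = Round(s_3, k_3) = 0x71F
s_5 = Round(s_4, k_4) = 0xD02

0xD02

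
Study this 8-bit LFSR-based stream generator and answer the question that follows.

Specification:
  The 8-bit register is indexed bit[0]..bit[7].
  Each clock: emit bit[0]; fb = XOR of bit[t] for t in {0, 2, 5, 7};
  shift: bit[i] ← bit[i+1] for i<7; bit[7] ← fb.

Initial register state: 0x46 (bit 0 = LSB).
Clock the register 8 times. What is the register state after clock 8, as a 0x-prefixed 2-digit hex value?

0x3B

reg_0 = 0x46
clock 1: out=0, reg = 0xA3
clock 2: out=1, reg = 0xD1
clock 3: out=1, reg = 0x68
clock 4: out=0, reg = 0xB4
clock 5: out=0, reg = 0xDA
clock 6: out=0, reg = 0xED
clock 7: out=1, reg = 0x76
clock 8: out=0, reg = 0x3B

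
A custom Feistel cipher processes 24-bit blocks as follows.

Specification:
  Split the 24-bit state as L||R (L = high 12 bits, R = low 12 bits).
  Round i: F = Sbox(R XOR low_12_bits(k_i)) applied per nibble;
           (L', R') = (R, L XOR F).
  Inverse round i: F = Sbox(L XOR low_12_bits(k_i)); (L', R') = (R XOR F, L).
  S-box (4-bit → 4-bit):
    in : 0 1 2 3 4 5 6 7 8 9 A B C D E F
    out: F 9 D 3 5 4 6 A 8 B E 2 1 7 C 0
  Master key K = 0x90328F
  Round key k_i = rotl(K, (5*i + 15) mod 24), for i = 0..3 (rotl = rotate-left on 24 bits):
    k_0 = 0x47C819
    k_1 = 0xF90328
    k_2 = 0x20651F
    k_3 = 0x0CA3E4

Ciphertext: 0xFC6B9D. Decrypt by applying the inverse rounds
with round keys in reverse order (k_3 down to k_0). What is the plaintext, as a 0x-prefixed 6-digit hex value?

0xCA2BAC

s_0 = ciphertext = 0xFC6B9D
s_1 = InvRound(s_0, k_3) = 0xA40FC6
s_2 = InvRound(s_1, k_2) = 0xF86A40
s_3 = InvRound(s_2, k_1) = 0xBACF86
s_4 = InvRound(s_3, k_0) = 0xCA2BAC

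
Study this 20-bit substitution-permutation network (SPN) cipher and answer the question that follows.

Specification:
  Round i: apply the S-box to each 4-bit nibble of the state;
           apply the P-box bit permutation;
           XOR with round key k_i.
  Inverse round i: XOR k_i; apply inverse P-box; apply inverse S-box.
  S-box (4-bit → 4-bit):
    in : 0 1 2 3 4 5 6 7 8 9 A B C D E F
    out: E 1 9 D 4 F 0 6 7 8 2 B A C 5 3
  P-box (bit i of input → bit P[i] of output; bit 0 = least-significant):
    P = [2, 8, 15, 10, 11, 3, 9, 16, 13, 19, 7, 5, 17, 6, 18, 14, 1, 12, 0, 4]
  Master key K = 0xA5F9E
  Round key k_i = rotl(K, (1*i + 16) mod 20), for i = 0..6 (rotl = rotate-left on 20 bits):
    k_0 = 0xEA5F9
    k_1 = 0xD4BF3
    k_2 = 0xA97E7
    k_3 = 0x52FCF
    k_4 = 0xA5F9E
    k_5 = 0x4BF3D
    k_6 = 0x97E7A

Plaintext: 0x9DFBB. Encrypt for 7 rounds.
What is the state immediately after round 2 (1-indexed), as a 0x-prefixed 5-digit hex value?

0x5A424

s_0 = plaintext = 0x9DFBB
s_1 = Round(s_0, k_0) = 0x3C8E5
s_2 = Round(s_1, k_1) = 0x5A424
s_3 = Round(s_2, k_2) = 0xB0F34
s_4 = Round(s_3, k_3) = 0x8D59D
s_5 = Round(s_4, k_4) = 0x7AB3D
s_6 = Round(s_5, k_5) = 0xD015C
s_7 = Round(s_6, k_6) = 0xC1123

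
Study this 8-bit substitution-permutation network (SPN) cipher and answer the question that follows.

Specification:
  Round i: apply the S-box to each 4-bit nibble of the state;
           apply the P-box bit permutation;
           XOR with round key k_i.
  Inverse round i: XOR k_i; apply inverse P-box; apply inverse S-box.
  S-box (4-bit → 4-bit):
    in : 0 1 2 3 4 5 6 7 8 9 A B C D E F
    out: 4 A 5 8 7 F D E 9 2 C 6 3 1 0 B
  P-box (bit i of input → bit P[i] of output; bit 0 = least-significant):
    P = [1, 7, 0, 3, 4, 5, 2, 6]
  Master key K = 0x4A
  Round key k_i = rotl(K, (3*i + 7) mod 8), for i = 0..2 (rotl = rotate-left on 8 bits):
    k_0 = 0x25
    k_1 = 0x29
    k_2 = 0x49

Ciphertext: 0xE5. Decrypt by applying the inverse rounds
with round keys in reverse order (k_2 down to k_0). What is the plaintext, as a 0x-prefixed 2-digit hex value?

s_0 = ciphertext = 0xE5
s_1 = InvRound(s_0, k_2) = 0xB1
s_2 = InvRound(s_1, k_1) = 0xD1
s_3 = InvRound(s_2, k_0) = 0x59

0x59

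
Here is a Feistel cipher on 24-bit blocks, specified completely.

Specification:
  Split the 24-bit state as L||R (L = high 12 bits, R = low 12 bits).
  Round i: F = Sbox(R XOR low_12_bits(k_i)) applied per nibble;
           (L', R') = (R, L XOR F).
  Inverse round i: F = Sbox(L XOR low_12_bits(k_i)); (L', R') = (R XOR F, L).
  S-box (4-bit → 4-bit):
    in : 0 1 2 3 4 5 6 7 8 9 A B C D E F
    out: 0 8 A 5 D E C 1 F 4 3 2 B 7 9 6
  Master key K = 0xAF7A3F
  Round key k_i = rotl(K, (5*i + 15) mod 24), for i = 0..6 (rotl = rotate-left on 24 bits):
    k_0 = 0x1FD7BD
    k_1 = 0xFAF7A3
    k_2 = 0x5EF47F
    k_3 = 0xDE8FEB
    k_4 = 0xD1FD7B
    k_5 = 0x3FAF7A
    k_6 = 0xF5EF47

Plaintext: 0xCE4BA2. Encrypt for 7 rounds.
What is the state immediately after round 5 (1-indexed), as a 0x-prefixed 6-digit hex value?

0x2CB78C

s_0 = plaintext = 0xCE4BA2
s_1 = Round(s_0, k_0) = 0xBA2762
s_2 = Round(s_1, k_1) = 0x762B1A
s_3 = Round(s_2, k_2) = 0xB1A1AC
s_4 = Round(s_3, k_3) = 0x1AC2CB
s_5 = Round(s_4, k_4) = 0x2CB78C
s_6 = Round(s_5, k_5) = 0x78CDA7
s_7 = Round(s_6, k_6) = 0xDA7D1C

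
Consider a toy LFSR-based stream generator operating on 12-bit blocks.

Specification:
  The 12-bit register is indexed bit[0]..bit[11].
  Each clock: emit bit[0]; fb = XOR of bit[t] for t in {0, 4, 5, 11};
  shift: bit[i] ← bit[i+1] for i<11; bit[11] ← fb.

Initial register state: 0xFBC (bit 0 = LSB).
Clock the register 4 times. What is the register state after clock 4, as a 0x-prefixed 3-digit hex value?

reg_0 = 0xFBC
clock 1: out=0, reg = 0xFDE
clock 2: out=0, reg = 0x7EF
clock 3: out=1, reg = 0x3F7
clock 4: out=1, reg = 0x9FB

0x9FB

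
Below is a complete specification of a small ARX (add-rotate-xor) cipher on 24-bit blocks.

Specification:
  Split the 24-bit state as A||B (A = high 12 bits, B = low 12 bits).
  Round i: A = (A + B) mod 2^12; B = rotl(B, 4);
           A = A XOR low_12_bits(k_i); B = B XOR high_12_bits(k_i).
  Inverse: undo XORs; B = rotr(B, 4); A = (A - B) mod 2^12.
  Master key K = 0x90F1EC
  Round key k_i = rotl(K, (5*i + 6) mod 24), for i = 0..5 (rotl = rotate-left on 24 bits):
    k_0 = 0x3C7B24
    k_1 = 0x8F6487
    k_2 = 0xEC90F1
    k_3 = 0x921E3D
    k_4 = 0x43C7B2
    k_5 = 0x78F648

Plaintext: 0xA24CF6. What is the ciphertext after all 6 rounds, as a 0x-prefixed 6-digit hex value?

s_0 = plaintext = 0xA24CF6
s_1 = Round(s_0, k_0) = 0xC3ECAB
s_2 = Round(s_1, k_1) = 0xC6E24A
s_3 = Round(s_2, k_2) = 0xE49A6B
s_4 = Round(s_3, k_3) = 0x689F9B
s_5 = Round(s_4, k_4) = 0x196D83
s_6 = Round(s_5, k_5) = 0x951FB2

0x951FB2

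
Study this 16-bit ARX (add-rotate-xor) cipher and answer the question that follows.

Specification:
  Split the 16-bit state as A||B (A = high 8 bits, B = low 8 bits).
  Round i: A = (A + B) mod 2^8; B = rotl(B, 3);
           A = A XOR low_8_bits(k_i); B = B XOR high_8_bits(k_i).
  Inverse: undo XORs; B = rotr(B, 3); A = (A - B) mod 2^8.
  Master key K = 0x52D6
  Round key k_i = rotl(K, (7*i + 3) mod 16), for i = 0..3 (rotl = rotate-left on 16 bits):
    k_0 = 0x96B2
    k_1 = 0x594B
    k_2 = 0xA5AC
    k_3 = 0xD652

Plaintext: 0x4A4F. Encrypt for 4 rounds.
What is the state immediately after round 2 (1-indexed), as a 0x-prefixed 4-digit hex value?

0x5C3E

s_0 = plaintext = 0x4A4F
s_1 = Round(s_0, k_0) = 0x2BEC
s_2 = Round(s_1, k_1) = 0x5C3E
s_3 = Round(s_2, k_2) = 0x3654
s_4 = Round(s_3, k_3) = 0xD874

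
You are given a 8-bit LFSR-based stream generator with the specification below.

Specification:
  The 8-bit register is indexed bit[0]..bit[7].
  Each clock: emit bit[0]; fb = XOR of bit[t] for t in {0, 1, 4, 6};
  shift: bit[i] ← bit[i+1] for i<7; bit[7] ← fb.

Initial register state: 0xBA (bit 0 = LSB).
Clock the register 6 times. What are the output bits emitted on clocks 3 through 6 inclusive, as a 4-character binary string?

reg_0 = 0xBA
clock 1: out=0, reg = 0x5D
clock 2: out=1, reg = 0xAE
clock 3: out=0, reg = 0xD7
clock 4: out=1, reg = 0x6B
clock 5: out=1, reg = 0xB5
clock 6: out=1, reg = 0x5A

0111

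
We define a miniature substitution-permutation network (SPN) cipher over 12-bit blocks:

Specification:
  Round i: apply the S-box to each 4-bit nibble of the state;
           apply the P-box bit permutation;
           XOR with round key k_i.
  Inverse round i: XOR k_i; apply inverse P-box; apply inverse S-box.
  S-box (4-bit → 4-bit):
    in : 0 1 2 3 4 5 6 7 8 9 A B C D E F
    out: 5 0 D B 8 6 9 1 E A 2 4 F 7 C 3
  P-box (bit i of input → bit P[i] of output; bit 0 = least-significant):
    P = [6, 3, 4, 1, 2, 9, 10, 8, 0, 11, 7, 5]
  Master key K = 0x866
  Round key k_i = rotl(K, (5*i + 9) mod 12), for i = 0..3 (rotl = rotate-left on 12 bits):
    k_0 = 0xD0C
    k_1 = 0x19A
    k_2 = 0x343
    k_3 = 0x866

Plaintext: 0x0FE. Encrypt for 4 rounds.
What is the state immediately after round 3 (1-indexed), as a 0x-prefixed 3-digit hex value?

s_0 = plaintext = 0x0FE
s_1 = Round(s_0, k_0) = 0xF9B
s_2 = Round(s_1, k_1) = 0xA8B
s_3 = Round(s_2, k_2) = 0xC53
s_4 = Round(s_3, k_3) = 0x68D

0xC53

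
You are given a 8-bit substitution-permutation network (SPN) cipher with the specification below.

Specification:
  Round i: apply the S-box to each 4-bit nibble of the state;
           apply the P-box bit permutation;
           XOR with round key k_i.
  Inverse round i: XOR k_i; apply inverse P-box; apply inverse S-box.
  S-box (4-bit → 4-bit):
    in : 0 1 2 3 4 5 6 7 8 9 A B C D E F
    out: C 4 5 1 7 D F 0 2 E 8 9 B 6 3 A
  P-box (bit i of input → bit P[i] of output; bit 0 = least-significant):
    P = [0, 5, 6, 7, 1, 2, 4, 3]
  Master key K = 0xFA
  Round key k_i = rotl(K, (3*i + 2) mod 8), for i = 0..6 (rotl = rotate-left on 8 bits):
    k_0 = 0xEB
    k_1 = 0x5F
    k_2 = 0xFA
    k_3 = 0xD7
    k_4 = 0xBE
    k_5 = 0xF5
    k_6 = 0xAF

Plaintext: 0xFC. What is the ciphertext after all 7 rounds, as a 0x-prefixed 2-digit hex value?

0x8F

s_0 = plaintext = 0xFC
s_1 = Round(s_0, k_0) = 0x46
s_2 = Round(s_1, k_1) = 0xA8
s_3 = Round(s_2, k_2) = 0xD2
s_4 = Round(s_3, k_3) = 0x82
s_5 = Round(s_4, k_4) = 0xFB
s_6 = Round(s_5, k_5) = 0x78
s_7 = Round(s_6, k_6) = 0x8F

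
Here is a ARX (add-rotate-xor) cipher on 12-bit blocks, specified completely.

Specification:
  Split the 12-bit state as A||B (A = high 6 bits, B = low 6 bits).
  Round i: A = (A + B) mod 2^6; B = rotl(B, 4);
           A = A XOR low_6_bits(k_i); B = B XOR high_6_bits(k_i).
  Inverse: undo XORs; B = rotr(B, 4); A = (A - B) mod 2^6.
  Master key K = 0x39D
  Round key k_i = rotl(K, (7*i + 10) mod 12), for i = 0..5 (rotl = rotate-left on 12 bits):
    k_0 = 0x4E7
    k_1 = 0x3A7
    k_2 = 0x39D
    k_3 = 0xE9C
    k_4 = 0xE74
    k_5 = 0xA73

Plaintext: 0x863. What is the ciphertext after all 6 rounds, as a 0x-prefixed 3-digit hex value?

s_0 = plaintext = 0x863
s_1 = Round(s_0, k_0) = 0x8EB
s_2 = Round(s_1, k_1) = 0xA74
s_3 = Round(s_2, k_2) = 0x003
s_4 = Round(s_3, k_3) = 0x7CA
s_5 = Round(s_4, k_4) = 0x75B
s_6 = Round(s_5, k_5) = 0x2DF

0x2DF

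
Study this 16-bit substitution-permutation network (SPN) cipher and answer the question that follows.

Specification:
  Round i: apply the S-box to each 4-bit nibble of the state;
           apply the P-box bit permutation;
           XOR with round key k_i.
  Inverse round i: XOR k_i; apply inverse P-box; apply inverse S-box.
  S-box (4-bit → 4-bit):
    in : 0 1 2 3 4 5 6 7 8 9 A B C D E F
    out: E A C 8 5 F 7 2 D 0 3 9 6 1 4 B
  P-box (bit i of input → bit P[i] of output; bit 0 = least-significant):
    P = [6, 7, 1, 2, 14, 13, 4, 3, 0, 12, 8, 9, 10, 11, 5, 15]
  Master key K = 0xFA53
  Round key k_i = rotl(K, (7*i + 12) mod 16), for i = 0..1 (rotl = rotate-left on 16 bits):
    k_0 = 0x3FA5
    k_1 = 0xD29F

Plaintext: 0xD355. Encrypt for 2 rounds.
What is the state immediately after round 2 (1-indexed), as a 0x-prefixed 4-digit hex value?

s_0 = plaintext = 0xD355
s_1 = Round(s_0, k_0) = 0x597B
s_2 = Round(s_1, k_1) = 0x7EFB

0x7EFB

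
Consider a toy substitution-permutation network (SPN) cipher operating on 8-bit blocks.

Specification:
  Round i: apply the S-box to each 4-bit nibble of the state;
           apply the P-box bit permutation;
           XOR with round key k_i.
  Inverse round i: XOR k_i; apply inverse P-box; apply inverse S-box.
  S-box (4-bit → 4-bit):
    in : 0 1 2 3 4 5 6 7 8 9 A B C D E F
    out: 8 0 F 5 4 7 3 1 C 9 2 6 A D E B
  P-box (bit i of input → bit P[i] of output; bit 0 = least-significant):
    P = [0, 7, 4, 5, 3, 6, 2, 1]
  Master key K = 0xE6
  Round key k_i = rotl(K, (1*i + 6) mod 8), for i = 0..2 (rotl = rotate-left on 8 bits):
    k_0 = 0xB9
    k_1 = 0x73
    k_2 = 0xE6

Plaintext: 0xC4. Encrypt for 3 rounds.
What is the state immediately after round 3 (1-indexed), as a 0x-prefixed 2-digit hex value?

0x37

s_0 = plaintext = 0xC4
s_1 = Round(s_0, k_0) = 0xEB
s_2 = Round(s_1, k_1) = 0xA5
s_3 = Round(s_2, k_2) = 0x37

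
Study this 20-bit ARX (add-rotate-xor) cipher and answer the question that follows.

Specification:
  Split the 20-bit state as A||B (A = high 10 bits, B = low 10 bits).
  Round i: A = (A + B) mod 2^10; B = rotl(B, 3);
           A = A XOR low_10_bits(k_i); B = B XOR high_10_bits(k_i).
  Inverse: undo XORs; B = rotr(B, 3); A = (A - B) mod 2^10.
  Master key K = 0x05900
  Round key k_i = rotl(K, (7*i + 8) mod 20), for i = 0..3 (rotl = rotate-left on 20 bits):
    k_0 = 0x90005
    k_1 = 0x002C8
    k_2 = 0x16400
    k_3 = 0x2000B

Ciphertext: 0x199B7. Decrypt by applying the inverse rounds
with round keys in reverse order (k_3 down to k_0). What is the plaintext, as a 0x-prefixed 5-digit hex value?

s_0 = ciphertext = 0x199B7
s_1 = InvRound(s_0, k_3) = 0x31FA6
s_2 = InvRound(s_1, k_2) = 0x323FF
s_3 = InvRound(s_2, k_1) = 0x807FF
s_4 = InvRound(s_3, k_0) = 0x937B7

0x937B7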